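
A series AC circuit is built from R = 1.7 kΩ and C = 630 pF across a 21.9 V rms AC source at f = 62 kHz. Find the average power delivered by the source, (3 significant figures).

ω = 2πf = 389600 rad/s
X_C = 1/(ωC) = 4070 Ω
Z = 1700 − j4070 Ω
|Z| = √(1700² + 4070²) = 4420 Ω
∠Z = arctan(-4070/1700) = -67.4°
I = V/|Z| = 4.96 mA
P = VI cos φ = 21.9 × 0.00496 × cos(-67.4°) = 41.8 mW

41.8 mW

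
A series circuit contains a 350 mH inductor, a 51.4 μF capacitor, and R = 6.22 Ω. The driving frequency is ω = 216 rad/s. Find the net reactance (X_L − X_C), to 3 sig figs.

X_L = ωL = 75.6 Ω
X_C = 1/(ωC) = 90.1 Ω
X = 75.6 − 90.1 = -14.5 Ω

-14.5 Ω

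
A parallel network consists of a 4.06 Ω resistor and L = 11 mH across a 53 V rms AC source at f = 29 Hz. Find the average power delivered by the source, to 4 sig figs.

ω = 2πf = 182.2 rad/s
X_L = ωL = 2.004 Ω
Parallel: admittances add. Y = 1/R + 1/(jωL)
Y = (0.2463 − j0.4989) S
|Y| = 0.5564 S → |Z| = 1/|Y| = 1.797 Ω, ∠Z = −∠Y = 63.73°
I = V/|Z| = 29.49 A
P = VI cos φ = 53 × 29.49 × cos(63.73°) = 691.9 W

691.9 W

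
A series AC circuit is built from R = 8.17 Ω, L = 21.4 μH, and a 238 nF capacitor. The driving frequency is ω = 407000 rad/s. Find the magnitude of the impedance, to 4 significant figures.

8.328 Ω

X_L = ωL = 8.710 Ω
X_C = 1/(ωC) = 10.32 Ω
Net reactance X = X_L − X_C = -1.614 Ω
Z = 8.170 − j1.614 Ω
|Z| = √(8.170² + 1.614²) = 8.328 Ω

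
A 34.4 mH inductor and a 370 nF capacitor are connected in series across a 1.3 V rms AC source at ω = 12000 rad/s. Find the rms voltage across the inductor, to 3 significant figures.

2.86 V

X_L = ωL = 413 Ω
X_C = 1/(ωC) = 225 Ω
Net reactance X = X_L − X_C = 188 Ω
Z = j188 Ω
|Z| = √(0² + 188²) = 188 Ω
I = V/|Z| = 6.93 mA
V_L = I·|Z_L| = 0.00693 × 413 = 2.86 V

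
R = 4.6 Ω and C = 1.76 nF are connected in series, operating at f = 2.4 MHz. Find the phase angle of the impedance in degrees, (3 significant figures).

ω = 2πf = 1.508e+07 rad/s
X_C = 1/(ωC) = 37.7 Ω
Z = 4.60 − j37.7 Ω
|Z| = √(4.60² + 37.7²) = 38.0 Ω
∠Z = arctan(-37.7/4.60) = -83.0°

-83.0°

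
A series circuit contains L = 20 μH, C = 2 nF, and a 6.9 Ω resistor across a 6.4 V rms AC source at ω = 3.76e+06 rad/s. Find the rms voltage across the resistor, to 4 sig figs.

X_L = ωL = 75.20 Ω
X_C = 1/(ωC) = 133.0 Ω
Net reactance X = X_L − X_C = -57.78 Ω
Z = 6.900 − j57.78 Ω
|Z| = √(6.900² + 57.78²) = 58.19 Ω
I = V/|Z| = 110.0 mA
V_R = I·|Z_R| = 0.1100 × 6.900 = 0.7589 V

0.7589 V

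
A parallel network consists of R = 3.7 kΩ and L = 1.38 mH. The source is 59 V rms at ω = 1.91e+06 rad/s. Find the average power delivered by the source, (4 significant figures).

X_L = ωL = 2636 Ω
Parallel: admittances add. Y = 1/R + 1/(jωL)
Y = (0.0002703 − j0.0003794) S
|Y| = 0.0004658 S → |Z| = 1/|Y| = 2147 Ω, ∠Z = −∠Y = 54.53°
I = V/|Z| = 27.48 mA
P = VI cos φ = 59 × 0.02748 × cos(54.53°) = 940.8 mW

940.8 mW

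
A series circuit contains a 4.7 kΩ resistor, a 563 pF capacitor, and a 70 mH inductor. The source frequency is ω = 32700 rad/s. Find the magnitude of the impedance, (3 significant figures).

52200 Ω

X_L = ωL = 2290 Ω
X_C = 1/(ωC) = 54300 Ω
Net reactance X = X_L − X_C = -52000 Ω
Z = 4700 − j52000 Ω
|Z| = √(4700² + 52000²) = 52200 Ω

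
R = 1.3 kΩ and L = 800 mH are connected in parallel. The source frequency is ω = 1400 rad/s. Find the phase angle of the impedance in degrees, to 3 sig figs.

49.3°

X_L = ωL = 1120 Ω
Parallel: admittances add. Y = 1/R + 1/(jωL)
Y = (0.000769 − j0.000893) S
|Y| = 0.00118 S → |Z| = 1/|Y| = 849 Ω, ∠Z = −∠Y = 49.3°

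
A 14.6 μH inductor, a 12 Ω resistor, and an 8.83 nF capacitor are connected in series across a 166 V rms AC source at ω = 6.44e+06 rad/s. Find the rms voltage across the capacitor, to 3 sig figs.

X_L = ωL = 94.0 Ω
X_C = 1/(ωC) = 17.6 Ω
Net reactance X = X_L − X_C = 76.4 Ω
Z = 12.0 + j76.4 Ω
|Z| = √(12.0² + 76.4²) = 77.4 Ω
I = V/|Z| = 2.15 A
V_C = I·|Z_C| = 2.15 × 17.6 = 37.7 V

37.7 V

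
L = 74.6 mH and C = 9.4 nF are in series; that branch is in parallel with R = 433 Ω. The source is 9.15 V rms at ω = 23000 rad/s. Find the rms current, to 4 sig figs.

X_L = ωL = 1716 Ω
X_C = 1/(ωC) = 4625 Ω
Branch 1: Z₁ = R = 433.0 Ω
Branch 2 (series LC): Z₂ = j(X_L − X_C) = −j2910 Ω
Parallel: Z = Z₁Z₂/(Z₁+Z₂), |Z| = 428.3 Ω, ∠Z = -8.465°
I = V/|Z| = 9.15/428.3 = 21.36 mA

21.36 mA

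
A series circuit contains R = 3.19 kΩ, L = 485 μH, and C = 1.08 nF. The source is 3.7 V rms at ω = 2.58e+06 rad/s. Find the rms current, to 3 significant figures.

1.12 mA

X_L = ωL = 1250 Ω
X_C = 1/(ωC) = 359 Ω
Net reactance X = X_L − X_C = 892 Ω
Z = 3190 + j892 Ω
|Z| = √(3190² + 892²) = 3310 Ω
I = V/|Z| = 3.7/3310 = 1.12 mA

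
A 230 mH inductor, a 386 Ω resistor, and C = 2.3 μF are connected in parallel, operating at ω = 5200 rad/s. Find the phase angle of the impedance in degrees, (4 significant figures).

-76.89°

X_L = ωL = 1196 Ω
X_C = 1/(ωC) = 83.61 Ω
Parallel: admittances add. Y = 1/R + 1/(jωL) + jωC
Y = (0.002591 + j0.01112) S
|Y| = 0.01142 S → |Z| = 1/|Y| = 87.55 Ω, ∠Z = −∠Y = -76.89°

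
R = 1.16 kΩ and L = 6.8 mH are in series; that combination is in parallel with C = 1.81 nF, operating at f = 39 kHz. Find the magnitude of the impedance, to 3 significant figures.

ω = 2πf = 245000 rad/s
X_L = ωL = 1670 Ω
X_C = 1/(ωC) = 2250 Ω
Branch 1 (R+jX_L): Z₁ = 1160 + j1670 Ω, |Z₁| = 2030 Ω
Branch 2 (−jX_C): Z₂ = −j2250 Ω
Parallel: Z = Z₁Z₂/(Z₁+Z₂), |Z| = 3520 Ω, ∠Z = -7.95°

3520 Ω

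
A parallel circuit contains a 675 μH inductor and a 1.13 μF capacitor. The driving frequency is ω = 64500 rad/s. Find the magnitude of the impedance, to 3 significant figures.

X_L = ωL = 43.5 Ω
X_C = 1/(ωC) = 13.7 Ω
Parallel: admittances add. Y = 1/(jωL) + jωC
Y = (0 + j0.0499) S
|Y| = 0.0499 S → |Z| = 1/|Y| = 20.0 Ω, ∠Z = −∠Y = -90.0°

20.0 Ω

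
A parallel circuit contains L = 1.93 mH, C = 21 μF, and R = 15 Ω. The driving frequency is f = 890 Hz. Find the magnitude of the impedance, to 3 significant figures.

14.1 Ω

ω = 2πf = 5592 rad/s
X_L = ωL = 10.8 Ω
X_C = 1/(ωC) = 8.52 Ω
Parallel: admittances add. Y = 1/R + 1/(jωL) + jωC
Y = (0.0667 + j0.0248) S
|Y| = 0.0711 S → |Z| = 1/|Y| = 14.1 Ω, ∠Z = −∠Y = -20.4°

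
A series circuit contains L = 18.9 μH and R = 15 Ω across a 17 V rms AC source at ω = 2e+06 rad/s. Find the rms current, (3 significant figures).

X_L = ωL = 37.8 Ω
Z = 15.0 + j37.8 Ω
|Z| = √(15.0² + 37.8²) = 40.7 Ω
I = V/|Z| = 17/40.7 = 418 mA

418 mA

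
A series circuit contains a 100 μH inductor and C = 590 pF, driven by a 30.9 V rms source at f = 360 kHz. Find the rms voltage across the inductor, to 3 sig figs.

13.4 V

ω = 2πf = 2.262e+06 rad/s
X_L = ωL = 226 Ω
X_C = 1/(ωC) = 749 Ω
Net reactance X = X_L − X_C = -523 Ω
Z = − j523 Ω
|Z| = √(0² + 523²) = 523 Ω
I = V/|Z| = 59.1 mA
V_L = I·|Z_L| = 0.0591 × 226 = 13.4 V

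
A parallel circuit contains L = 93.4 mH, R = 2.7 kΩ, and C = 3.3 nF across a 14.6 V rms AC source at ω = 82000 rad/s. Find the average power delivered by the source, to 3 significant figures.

78.9 mW

X_L = ωL = 7660 Ω
X_C = 1/(ωC) = 3700 Ω
Parallel: admittances add. Y = 1/R + 1/(jωL) + jωC
Y = (0.000370 + j0.000140) S
|Y| = 0.000396 S → |Z| = 1/|Y| = 2530 Ω, ∠Z = −∠Y = -20.7°
I = V/|Z| = 5.78 mA
P = VI cos φ = 14.6 × 0.00578 × cos(-20.7°) = 78.9 mW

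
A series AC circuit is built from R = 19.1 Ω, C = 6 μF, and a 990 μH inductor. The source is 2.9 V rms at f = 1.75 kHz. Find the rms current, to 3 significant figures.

ω = 2πf = 11000 rad/s
X_L = ωL = 10.9 Ω
X_C = 1/(ωC) = 15.2 Ω
Net reactance X = X_L − X_C = -4.27 Ω
Z = 19.1 − j4.27 Ω
|Z| = √(19.1² + 4.27²) = 19.6 Ω
I = V/|Z| = 2.9/19.6 = 148 mA

148 mA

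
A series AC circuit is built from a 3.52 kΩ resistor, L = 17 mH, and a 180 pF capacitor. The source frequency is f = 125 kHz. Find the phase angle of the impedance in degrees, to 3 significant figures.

60.7°

ω = 2πf = 785400 rad/s
X_L = ωL = 13400 Ω
X_C = 1/(ωC) = 7070 Ω
Net reactance X = X_L − X_C = 6280 Ω
Z = 3520 + j6280 Ω
|Z| = √(3520² + 6280²) = 7200 Ω
∠Z = arctan(6280/3520) = 60.7°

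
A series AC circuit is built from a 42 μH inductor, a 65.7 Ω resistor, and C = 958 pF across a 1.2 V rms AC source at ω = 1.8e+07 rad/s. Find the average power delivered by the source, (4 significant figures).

192.5 μW

X_L = ωL = 756.0 Ω
X_C = 1/(ωC) = 57.99 Ω
Net reactance X = X_L − X_C = 698.0 Ω
Z = 65.70 + j698.0 Ω
|Z| = √(65.70² + 698.0²) = 701.1 Ω
∠Z = arctan(698.0/65.70) = 84.62°
I = V/|Z| = 1.712 mA
P = VI cos φ = 1.2 × 0.001712 × cos(84.62°) = 192.5 μW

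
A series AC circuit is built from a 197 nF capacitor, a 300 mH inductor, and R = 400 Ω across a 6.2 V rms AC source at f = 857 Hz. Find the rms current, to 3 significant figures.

7.92 mA

ω = 2πf = 5385 rad/s
X_L = ωL = 1620 Ω
X_C = 1/(ωC) = 943 Ω
Net reactance X = X_L − X_C = 673 Ω
Z = 400 + j673 Ω
|Z| = √(400² + 673²) = 783 Ω
I = V/|Z| = 6.2/783 = 7.92 mA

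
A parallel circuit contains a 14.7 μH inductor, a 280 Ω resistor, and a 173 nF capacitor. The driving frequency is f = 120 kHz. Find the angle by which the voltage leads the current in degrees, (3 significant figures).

-84.9°

ω = 2πf = 754000 rad/s
X_L = ωL = 11.1 Ω
X_C = 1/(ωC) = 7.67 Ω
Parallel: admittances add. Y = 1/R + 1/(jωL) + jωC
Y = (0.00357 + j0.0402) S
|Y| = 0.0404 S → |Z| = 1/|Y| = 24.8 Ω, ∠Z = −∠Y = -84.9°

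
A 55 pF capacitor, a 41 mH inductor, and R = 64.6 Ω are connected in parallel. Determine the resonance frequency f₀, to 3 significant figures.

106 kHz

ω₀ = 1/√(LC) = 1/√(0.041 × 5.5e-11) = 665900 rad/s
f₀ = ω₀/(2π) = 106 kHz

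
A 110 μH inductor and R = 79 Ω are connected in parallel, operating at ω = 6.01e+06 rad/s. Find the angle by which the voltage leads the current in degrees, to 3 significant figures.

X_L = ωL = 661 Ω
Parallel: admittances add. Y = 1/R + 1/(jωL)
Y = (0.0127 − j0.00151) S
|Y| = 0.0127 S → |Z| = 1/|Y| = 78.4 Ω, ∠Z = −∠Y = 6.81°

6.81°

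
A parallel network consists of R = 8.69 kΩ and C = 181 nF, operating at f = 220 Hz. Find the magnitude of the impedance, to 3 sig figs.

ω = 2πf = 1382 rad/s
X_C = 1/(ωC) = 4000 Ω
Parallel: admittances add. Y = 1/R + jωC
Y = (0.000115 + j0.000250) S
|Y| = 0.000275 S → |Z| = 1/|Y| = 3630 Ω, ∠Z = −∠Y = -65.3°

3630 Ω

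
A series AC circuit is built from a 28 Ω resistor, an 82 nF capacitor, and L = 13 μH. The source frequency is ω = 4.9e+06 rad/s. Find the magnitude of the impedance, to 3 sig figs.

X_L = ωL = 63.7 Ω
X_C = 1/(ωC) = 2.49 Ω
Net reactance X = X_L − X_C = 61.2 Ω
Z = 28.0 + j61.2 Ω
|Z| = √(28.0² + 61.2²) = 67.3 Ω

67.3 Ω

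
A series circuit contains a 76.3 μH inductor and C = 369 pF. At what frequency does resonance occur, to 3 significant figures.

949 kHz

ω₀ = 1/√(LC) = 1/√(7.63e-05 × 3.69e-10) = 5.96e+06 rad/s
f₀ = ω₀/(2π) = 949 kHz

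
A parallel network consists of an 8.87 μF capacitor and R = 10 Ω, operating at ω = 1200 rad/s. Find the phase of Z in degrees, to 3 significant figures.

-6.08°

X_C = 1/(ωC) = 93.9 Ω
Parallel: admittances add. Y = 1/R + jωC
Y = (0.100 + j0.0106) S
|Y| = 0.101 S → |Z| = 1/|Y| = 9.94 Ω, ∠Z = −∠Y = -6.08°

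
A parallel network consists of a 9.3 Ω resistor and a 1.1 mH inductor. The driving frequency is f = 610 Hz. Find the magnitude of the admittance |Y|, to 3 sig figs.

ω = 2πf = 3833 rad/s
X_L = ωL = 4.22 Ω
Parallel: admittances add. Y = 1/R + 1/(jωL)
Y = (0.108 − j0.237) S
|Y| = 0.260 S → |Z| = 1/|Y| = 3.84 Ω, ∠Z = −∠Y = 65.6°

260 mS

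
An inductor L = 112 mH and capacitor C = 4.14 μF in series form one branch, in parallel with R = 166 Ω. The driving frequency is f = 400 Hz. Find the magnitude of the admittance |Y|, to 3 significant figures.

8.09 mS

ω = 2πf = 2513 rad/s
X_L = ωL = 281 Ω
X_C = 1/(ωC) = 96.1 Ω
Branch 1: Z₁ = R = 166 Ω
Branch 2 (series LC): Z₂ = j(X_L − X_C) = j185 Ω
Parallel: Z = Z₁Z₂/(Z₁+Z₂), |Z| = 124 Ω, ∠Z = 41.8°
|Y| = 1/|Z| = 8.09 mS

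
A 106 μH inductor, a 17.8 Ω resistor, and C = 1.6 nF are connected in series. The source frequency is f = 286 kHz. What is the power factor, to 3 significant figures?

0.112

ω = 2πf = 1.797e+06 rad/s
X_L = ωL = 190 Ω
X_C = 1/(ωC) = 348 Ω
Net reactance X = X_L − X_C = -157 Ω
Z = 17.8 − j157 Ω
|Z| = √(17.8² + 157²) = 158 Ω
∠Z = arctan(-157/17.8) = -83.5°
cos φ = cos(-83.5°) = 0.112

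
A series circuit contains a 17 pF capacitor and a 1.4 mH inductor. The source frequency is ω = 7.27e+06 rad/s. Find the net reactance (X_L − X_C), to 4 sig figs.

X_L = ωL = 10180 Ω
X_C = 1/(ωC) = 8091 Ω
X = 10180 − 8091 = 2087 Ω

2087 Ω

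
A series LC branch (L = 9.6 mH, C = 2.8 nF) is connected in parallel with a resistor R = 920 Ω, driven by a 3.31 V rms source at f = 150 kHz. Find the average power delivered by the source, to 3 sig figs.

ω = 2πf = 942500 rad/s
X_L = ωL = 9050 Ω
X_C = 1/(ωC) = 379 Ω
Branch 1: Z₁ = R = 920 Ω
Branch 2 (series LC): Z₂ = j(X_L − X_C) = j8670 Ω
Parallel: Z = Z₁Z₂/(Z₁+Z₂), |Z| = 915 Ω, ∠Z = 6.06°
I = V/|Z| = 3.62 mA
P = VI cos φ = 3.31 × 0.00362 × cos(6.06°) = 11.9 mW

11.9 mW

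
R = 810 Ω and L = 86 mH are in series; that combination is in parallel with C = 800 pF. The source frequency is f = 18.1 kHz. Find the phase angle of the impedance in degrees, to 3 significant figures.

ω = 2πf = 113700 rad/s
X_L = ωL = 9780 Ω
X_C = 1/(ωC) = 11000 Ω
Branch 1 (R+jX_L): Z₁ = 810 + j9780 Ω, |Z₁| = 9810 Ω
Branch 2 (−jX_C): Z₂ = −j11000 Ω
Parallel: Z = Z₁Z₂/(Z₁+Z₂), |Z| = 74000 Ω, ∠Z = 51.5°

51.5°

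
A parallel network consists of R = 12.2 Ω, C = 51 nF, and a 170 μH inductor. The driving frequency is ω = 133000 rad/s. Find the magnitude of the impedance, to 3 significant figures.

X_L = ωL = 22.6 Ω
X_C = 1/(ωC) = 147 Ω
Parallel: admittances add. Y = 1/R + 1/(jωL) + jωC
Y = (0.0820 − j0.0374) S
|Y| = 0.0901 S → |Z| = 1/|Y| = 11.1 Ω, ∠Z = −∠Y = 24.6°

11.1 Ω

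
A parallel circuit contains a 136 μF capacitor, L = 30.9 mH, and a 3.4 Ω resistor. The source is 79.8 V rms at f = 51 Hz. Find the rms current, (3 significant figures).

23.9 A

ω = 2πf = 320.4 rad/s
X_L = ωL = 9.90 Ω
X_C = 1/(ωC) = 22.9 Ω
Parallel: admittances add. Y = 1/R + 1/(jωL) + jωC
Y = (0.294 − j0.0574) S
|Y| = 0.300 S → |Z| = 1/|Y| = 3.34 Ω, ∠Z = −∠Y = 11.0°
I = V/|Z| = 79.8/3.34 = 23.9 A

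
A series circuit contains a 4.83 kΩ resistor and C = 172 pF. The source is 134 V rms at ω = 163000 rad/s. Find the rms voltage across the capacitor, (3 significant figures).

X_C = 1/(ωC) = 35700 Ω
Z = 4830 − j35700 Ω
|Z| = √(4830² + 35700²) = 36000 Ω
I = V/|Z| = 3.72 mA
V_C = I·|Z_C| = 0.00372 × 35700 = 133 V

133 V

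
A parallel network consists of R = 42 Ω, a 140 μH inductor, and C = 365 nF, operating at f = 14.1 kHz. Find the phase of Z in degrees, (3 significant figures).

63.8°

ω = 2πf = 88590 rad/s
X_L = ωL = 12.4 Ω
X_C = 1/(ωC) = 30.9 Ω
Parallel: admittances add. Y = 1/R + 1/(jωL) + jωC
Y = (0.0238 − j0.0483) S
|Y| = 0.0538 S → |Z| = 1/|Y| = 18.6 Ω, ∠Z = −∠Y = 63.8°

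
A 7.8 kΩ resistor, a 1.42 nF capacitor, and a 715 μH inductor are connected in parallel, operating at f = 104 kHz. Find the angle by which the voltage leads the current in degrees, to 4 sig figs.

ω = 2πf = 653500 rad/s
X_L = ωL = 467.2 Ω
X_C = 1/(ωC) = 1078 Ω
Parallel: admittances add. Y = 1/R + 1/(jωL) + jωC
Y = (0.0001282 − j0.001212) S
|Y| = 0.001219 S → |Z| = 1/|Y| = 820.2 Ω, ∠Z = −∠Y = 83.96°

83.96°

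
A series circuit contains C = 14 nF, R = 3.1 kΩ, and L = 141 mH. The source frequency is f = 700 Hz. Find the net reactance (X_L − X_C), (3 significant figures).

-15600 Ω

ω = 2πf = 4398 rad/s
X_L = ωL = 620 Ω
X_C = 1/(ωC) = 16200 Ω
X = 620 − 16200 = -15600 Ω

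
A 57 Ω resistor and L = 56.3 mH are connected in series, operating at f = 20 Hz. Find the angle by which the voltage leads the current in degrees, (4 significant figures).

7.075°

ω = 2πf = 125.7 rad/s
X_L = ωL = 7.075 Ω
Z = 57.00 + j7.075 Ω
|Z| = √(57.00² + 7.075²) = 57.44 Ω
∠Z = arctan(7.075/57.00) = 7.075°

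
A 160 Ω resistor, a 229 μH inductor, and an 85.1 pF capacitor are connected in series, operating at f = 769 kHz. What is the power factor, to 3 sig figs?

0.120

ω = 2πf = 4.832e+06 rad/s
X_L = ωL = 1110 Ω
X_C = 1/(ωC) = 2430 Ω
Net reactance X = X_L − X_C = -1330 Ω
Z = 160 − j1330 Ω
|Z| = √(160² + 1330²) = 1340 Ω
∠Z = arctan(-1330/160) = -83.1°
cos φ = cos(-83.1°) = 0.120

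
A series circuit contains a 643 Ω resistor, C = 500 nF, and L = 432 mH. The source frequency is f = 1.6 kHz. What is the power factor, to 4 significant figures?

ω = 2πf = 10050 rad/s
X_L = ωL = 4343 Ω
X_C = 1/(ωC) = 198.9 Ω
Net reactance X = X_L − X_C = 4144 Ω
Z = 643.0 + j4144 Ω
|Z| = √(643.0² + 4144²) = 4194 Ω
∠Z = arctan(4144/643.0) = 81.18°
cos φ = cos(81.18°) = 0.1533

0.1533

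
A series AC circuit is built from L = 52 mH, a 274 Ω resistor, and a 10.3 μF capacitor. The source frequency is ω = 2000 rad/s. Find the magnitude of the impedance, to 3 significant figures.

280 Ω

X_L = ωL = 104 Ω
X_C = 1/(ωC) = 48.5 Ω
Net reactance X = X_L − X_C = 55.5 Ω
Z = 274 + j55.5 Ω
|Z| = √(274² + 55.5²) = 280 Ω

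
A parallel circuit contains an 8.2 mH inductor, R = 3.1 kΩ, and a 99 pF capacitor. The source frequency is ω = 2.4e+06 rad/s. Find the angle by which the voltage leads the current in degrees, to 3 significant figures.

-30.1°

X_L = ωL = 19700 Ω
X_C = 1/(ωC) = 4210 Ω
Parallel: admittances add. Y = 1/R + 1/(jωL) + jωC
Y = (0.000323 + j0.000187) S
|Y| = 0.000373 S → |Z| = 1/|Y| = 2680 Ω, ∠Z = −∠Y = -30.1°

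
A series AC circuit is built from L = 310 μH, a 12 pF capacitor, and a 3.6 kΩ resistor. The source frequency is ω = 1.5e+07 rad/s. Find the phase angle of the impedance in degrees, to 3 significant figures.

-14.1°

X_L = ωL = 4650 Ω
X_C = 1/(ωC) = 5560 Ω
Net reactance X = X_L − X_C = -906 Ω
Z = 3600 − j906 Ω
|Z| = √(3600² + 906²) = 3710 Ω
∠Z = arctan(-906/3600) = -14.1°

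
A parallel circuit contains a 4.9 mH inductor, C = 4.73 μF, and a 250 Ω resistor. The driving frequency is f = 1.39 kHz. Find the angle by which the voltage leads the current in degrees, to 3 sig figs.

ω = 2πf = 8734 rad/s
X_L = ωL = 42.8 Ω
X_C = 1/(ωC) = 24.2 Ω
Parallel: admittances add. Y = 1/R + 1/(jωL) + jωC
Y = (0.00400 + j0.0179) S
|Y| = 0.0184 S → |Z| = 1/|Y| = 54.4 Ω, ∠Z = −∠Y = -77.4°

-77.4°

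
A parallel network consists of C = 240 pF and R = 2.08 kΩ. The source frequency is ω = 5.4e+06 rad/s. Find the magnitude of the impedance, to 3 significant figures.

723 Ω

X_C = 1/(ωC) = 772 Ω
Parallel: admittances add. Y = 1/R + jωC
Y = (0.000481 + j0.00130) S
|Y| = 0.00138 S → |Z| = 1/|Y| = 723 Ω, ∠Z = −∠Y = -69.6°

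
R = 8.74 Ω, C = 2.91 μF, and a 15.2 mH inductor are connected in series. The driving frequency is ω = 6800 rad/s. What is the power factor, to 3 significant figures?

0.163

X_L = ωL = 103 Ω
X_C = 1/(ωC) = 50.5 Ω
Net reactance X = X_L − X_C = 52.8 Ω
Z = 8.74 + j52.8 Ω
|Z| = √(8.74² + 52.8²) = 53.5 Ω
∠Z = arctan(52.8/8.74) = 80.6°
cos φ = cos(80.6°) = 0.163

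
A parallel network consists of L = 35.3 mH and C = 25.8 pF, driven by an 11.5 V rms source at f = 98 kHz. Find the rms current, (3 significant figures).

346 μA

ω = 2πf = 615800 rad/s
X_L = ωL = 21700 Ω
X_C = 1/(ωC) = 62900 Ω
Parallel: admittances add. Y = 1/(jωL) + jωC
Y = (0 − j3.01e-05) S
|Y| = 3.01e-05 S → |Z| = 1/|Y| = 33200 Ω, ∠Z = −∠Y = 90.0°
I = V/|Z| = 11.5/33200 = 346 μA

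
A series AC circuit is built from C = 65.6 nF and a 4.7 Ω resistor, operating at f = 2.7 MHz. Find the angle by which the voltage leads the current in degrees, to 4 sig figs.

ω = 2πf = 1.696e+07 rad/s
X_C = 1/(ωC) = 0.8986 Ω
Z = 4.700 − j0.8986 Ω
|Z| = √(4.700² + 0.8986²) = 4.785 Ω
∠Z = arctan(-0.8986/4.700) = -10.82°

-10.82°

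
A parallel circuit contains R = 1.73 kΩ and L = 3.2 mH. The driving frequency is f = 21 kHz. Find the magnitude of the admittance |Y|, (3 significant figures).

2.44 mS

ω = 2πf = 131900 rad/s
X_L = ωL = 422 Ω
Parallel: admittances add. Y = 1/R + 1/(jωL)
Y = (0.000578 − j0.00237) S
|Y| = 0.00244 S → |Z| = 1/|Y| = 410 Ω, ∠Z = −∠Y = 76.3°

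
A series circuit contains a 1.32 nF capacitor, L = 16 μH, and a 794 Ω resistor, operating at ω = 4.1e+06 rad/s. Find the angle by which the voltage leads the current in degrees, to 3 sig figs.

-8.54°

X_L = ωL = 65.6 Ω
X_C = 1/(ωC) = 185 Ω
Net reactance X = X_L − X_C = -119 Ω
Z = 794 − j119 Ω
|Z| = √(794² + 119²) = 803 Ω
∠Z = arctan(-119/794) = -8.54°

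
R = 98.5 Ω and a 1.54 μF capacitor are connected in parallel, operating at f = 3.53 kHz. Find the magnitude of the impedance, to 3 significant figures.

28.1 Ω

ω = 2πf = 22180 rad/s
X_C = 1/(ωC) = 29.3 Ω
Parallel: admittances add. Y = 1/R + jωC
Y = (0.0102 + j0.0342) S
|Y| = 0.0356 S → |Z| = 1/|Y| = 28.1 Ω, ∠Z = −∠Y = -73.4°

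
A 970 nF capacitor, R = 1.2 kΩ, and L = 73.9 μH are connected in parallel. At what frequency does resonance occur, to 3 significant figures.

18.8 kHz

ω₀ = 1/√(LC) = 1/√(7.39e-05 × 9.7e-07) = 118100 rad/s
f₀ = ω₀/(2π) = 18.8 kHz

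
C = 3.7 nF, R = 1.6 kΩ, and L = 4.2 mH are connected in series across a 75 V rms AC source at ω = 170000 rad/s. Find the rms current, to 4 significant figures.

41.12 mA

X_L = ωL = 714.0 Ω
X_C = 1/(ωC) = 1590 Ω
Net reactance X = X_L − X_C = -875.8 Ω
Z = 1600 − j875.8 Ω
|Z| = √(1600² + 875.8²) = 1824 Ω
I = V/|Z| = 75/1824 = 41.12 mA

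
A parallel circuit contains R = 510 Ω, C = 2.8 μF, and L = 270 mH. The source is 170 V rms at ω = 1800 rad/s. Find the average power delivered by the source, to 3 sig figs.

56.7 W

X_L = ωL = 486 Ω
X_C = 1/(ωC) = 198 Ω
Parallel: admittances add. Y = 1/R + 1/(jωL) + jωC
Y = (0.00196 + j0.00298) S
|Y| = 0.00357 S → |Z| = 1/|Y| = 280 Ω, ∠Z = −∠Y = -56.7°
I = V/|Z| = 607 mA
P = VI cos φ = 170 × 0.607 × cos(-56.7°) = 56.7 W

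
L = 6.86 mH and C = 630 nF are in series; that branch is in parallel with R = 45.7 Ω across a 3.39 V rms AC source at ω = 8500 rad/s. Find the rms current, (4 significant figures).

X_L = ωL = 58.31 Ω
X_C = 1/(ωC) = 186.7 Ω
Branch 1: Z₁ = R = 45.70 Ω
Branch 2 (series LC): Z₂ = j(X_L − X_C) = −j128.4 Ω
Parallel: Z = Z₁Z₂/(Z₁+Z₂), |Z| = 43.06 Ω, ∠Z = -19.59°
I = V/|Z| = 3.39/43.06 = 78.74 mA

78.74 mA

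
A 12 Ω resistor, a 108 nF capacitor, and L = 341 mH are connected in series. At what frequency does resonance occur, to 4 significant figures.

829.3 Hz

ω₀ = 1/√(LC) = 1/√(0.341 × 1.08e-07) = 5211 rad/s
f₀ = ω₀/(2π) = 829.3 Hz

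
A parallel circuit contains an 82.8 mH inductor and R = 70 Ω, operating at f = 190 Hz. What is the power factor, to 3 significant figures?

ω = 2πf = 1194 rad/s
X_L = ωL = 98.8 Ω
Parallel: admittances add. Y = 1/R + 1/(jωL)
Y = (0.0143 − j0.0101) S
|Y| = 0.0175 S → |Z| = 1/|Y| = 57.1 Ω, ∠Z = −∠Y = 35.3°
cos φ = cos(35.3°) = 0.816

0.816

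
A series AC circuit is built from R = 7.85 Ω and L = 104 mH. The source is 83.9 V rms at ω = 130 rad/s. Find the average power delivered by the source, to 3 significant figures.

226 W

X_L = ωL = 13.5 Ω
Z = 7.85 + j13.5 Ω
|Z| = √(7.85² + 13.5²) = 15.6 Ω
∠Z = arctan(13.5/7.85) = 59.9°
I = V/|Z| = 5.37 A
P = VI cos φ = 83.9 × 5.37 × cos(59.9°) = 226 W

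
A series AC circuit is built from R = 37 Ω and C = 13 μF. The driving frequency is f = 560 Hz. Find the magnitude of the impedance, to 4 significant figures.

42.98 Ω

ω = 2πf = 3519 rad/s
X_C = 1/(ωC) = 21.86 Ω
Z = 37.00 − j21.86 Ω
|Z| = √(37.00² + 21.86²) = 42.98 Ω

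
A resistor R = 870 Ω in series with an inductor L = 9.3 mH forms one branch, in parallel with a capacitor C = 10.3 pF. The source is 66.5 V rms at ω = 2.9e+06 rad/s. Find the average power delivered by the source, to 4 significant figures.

X_L = ωL = 26970 Ω
X_C = 1/(ωC) = 33480 Ω
Branch 1 (R+jX_L): Z₁ = 870.0 + j26970 Ω, |Z₁| = 26980 Ω
Branch 2 (−jX_C): Z₂ = −j33480 Ω
Parallel: Z = Z₁Z₂/(Z₁+Z₂), |Z| = 137600 Ω, ∠Z = 80.54°
I = V/|Z| = 483.4 μA
P = VI cos φ = 66.5 × 0.0004834 × cos(80.54°) = 5.284 mW

5.284 mW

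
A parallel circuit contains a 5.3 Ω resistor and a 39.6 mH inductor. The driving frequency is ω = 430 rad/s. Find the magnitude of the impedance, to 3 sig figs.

X_L = ωL = 17.0 Ω
Parallel: admittances add. Y = 1/R + 1/(jωL)
Y = (0.189 − j0.0587) S
|Y| = 0.198 S → |Z| = 1/|Y| = 5.06 Ω, ∠Z = −∠Y = 17.3°

5.06 Ω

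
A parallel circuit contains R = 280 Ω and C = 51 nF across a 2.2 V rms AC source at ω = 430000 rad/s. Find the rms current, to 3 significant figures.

48.9 mA

X_C = 1/(ωC) = 45.6 Ω
Parallel: admittances add. Y = 1/R + jωC
Y = (0.00357 + j0.0219) S
|Y| = 0.0222 S → |Z| = 1/|Y| = 45.0 Ω, ∠Z = −∠Y = -80.8°
I = V/|Z| = 2.2/45.0 = 48.9 mA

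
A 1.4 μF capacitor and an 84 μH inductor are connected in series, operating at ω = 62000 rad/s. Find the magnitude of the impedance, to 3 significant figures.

X_L = ωL = 5.21 Ω
X_C = 1/(ωC) = 11.5 Ω
Net reactance X = X_L − X_C = -6.31 Ω
Z = − j6.31 Ω
|Z| = √(0² + 6.31²) = 6.31 Ω

6.31 Ω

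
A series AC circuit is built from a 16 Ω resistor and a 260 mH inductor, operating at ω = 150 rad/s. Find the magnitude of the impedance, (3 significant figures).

42.2 Ω

X_L = ωL = 39.0 Ω
Z = 16.0 + j39.0 Ω
|Z| = √(16.0² + 39.0²) = 42.2 Ω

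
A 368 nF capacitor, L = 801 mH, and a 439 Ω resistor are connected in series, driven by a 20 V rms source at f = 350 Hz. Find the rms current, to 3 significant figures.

29.2 mA

ω = 2πf = 2199 rad/s
X_L = ωL = 1760 Ω
X_C = 1/(ωC) = 1240 Ω
Net reactance X = X_L − X_C = 526 Ω
Z = 439 + j526 Ω
|Z| = √(439² + 526²) = 685 Ω
I = V/|Z| = 20/685 = 29.2 mA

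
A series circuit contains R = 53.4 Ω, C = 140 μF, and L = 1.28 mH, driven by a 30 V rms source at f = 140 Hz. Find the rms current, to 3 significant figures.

ω = 2πf = 879.6 rad/s
X_L = ωL = 1.13 Ω
X_C = 1/(ωC) = 8.12 Ω
Net reactance X = X_L − X_C = -6.99 Ω
Z = 53.4 − j6.99 Ω
|Z| = √(53.4² + 6.99²) = 53.9 Ω
I = V/|Z| = 30/53.9 = 557 mA

557 mA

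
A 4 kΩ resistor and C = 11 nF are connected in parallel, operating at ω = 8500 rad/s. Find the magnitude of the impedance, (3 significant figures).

X_C = 1/(ωC) = 10700 Ω
Parallel: admittances add. Y = 1/R + jωC
Y = (0.000250 + j9.35e-05) S
|Y| = 0.000267 S → |Z| = 1/|Y| = 3750 Ω, ∠Z = −∠Y = -20.5°

3750 Ω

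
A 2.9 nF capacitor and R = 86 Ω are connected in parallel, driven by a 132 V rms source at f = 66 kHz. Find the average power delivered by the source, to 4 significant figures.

202.6 W

ω = 2πf = 414700 rad/s
X_C = 1/(ωC) = 831.5 Ω
Parallel: admittances add. Y = 1/R + jωC
Y = (0.01163 + j0.001203) S
|Y| = 0.01169 S → |Z| = 1/|Y| = 85.54 Ω, ∠Z = −∠Y = -5.905°
I = V/|Z| = 1.543 A
P = VI cos φ = 132 × 1.543 × cos(-5.905°) = 202.6 W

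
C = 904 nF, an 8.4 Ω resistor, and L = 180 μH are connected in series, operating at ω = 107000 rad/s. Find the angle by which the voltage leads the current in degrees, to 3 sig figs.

46.7°

X_L = ωL = 19.3 Ω
X_C = 1/(ωC) = 10.3 Ω
Net reactance X = X_L − X_C = 8.92 Ω
Z = 8.40 + j8.92 Ω
|Z| = √(8.40² + 8.92²) = 12.3 Ω
∠Z = arctan(8.92/8.40) = 46.7°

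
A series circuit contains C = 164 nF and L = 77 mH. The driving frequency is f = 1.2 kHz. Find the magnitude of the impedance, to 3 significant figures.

ω = 2πf = 7540 rad/s
X_L = ωL = 581 Ω
X_C = 1/(ωC) = 809 Ω
Net reactance X = X_L − X_C = -228 Ω
Z = − j228 Ω
|Z| = √(0² + 228²) = 228 Ω

228 Ω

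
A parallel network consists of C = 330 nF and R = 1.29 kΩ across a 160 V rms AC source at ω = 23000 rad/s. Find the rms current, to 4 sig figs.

1.221 A

X_C = 1/(ωC) = 131.8 Ω
Parallel: admittances add. Y = 1/R + jωC
Y = (0.0007752 + j0.007590) S
|Y| = 0.007629 S → |Z| = 1/|Y| = 131.1 Ω, ∠Z = −∠Y = -84.17°
I = V/|Z| = 160/131.1 = 1.221 A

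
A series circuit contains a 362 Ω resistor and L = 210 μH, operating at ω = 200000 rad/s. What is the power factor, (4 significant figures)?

X_L = ωL = 42.00 Ω
Z = 362.0 + j42.00 Ω
|Z| = √(362.0² + 42.00²) = 364.4 Ω
∠Z = arctan(42.00/362.0) = 6.618°
cos φ = cos(6.618°) = 0.9933

0.9933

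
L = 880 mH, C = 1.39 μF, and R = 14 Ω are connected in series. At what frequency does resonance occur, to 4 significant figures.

143.9 Hz

ω₀ = 1/√(LC) = 1/√(0.88 × 1.39e-06) = 904.2 rad/s
f₀ = ω₀/(2π) = 143.9 Hz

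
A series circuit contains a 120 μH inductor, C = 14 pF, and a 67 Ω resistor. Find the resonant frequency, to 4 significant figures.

ω₀ = 1/√(LC) = 1/√(0.00012 × 1.4e-11) = 2.44e+07 rad/s
f₀ = ω₀/(2π) = 3.883 MHz

3.883 MHz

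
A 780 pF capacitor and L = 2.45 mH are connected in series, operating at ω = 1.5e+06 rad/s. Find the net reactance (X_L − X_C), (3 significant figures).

X_L = ωL = 3680 Ω
X_C = 1/(ωC) = 855 Ω
X = 3680 − 855 = 2820 Ω

2820 Ω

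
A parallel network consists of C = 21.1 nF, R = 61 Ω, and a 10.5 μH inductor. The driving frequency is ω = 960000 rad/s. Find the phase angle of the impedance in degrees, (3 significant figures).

78.3°

X_L = ωL = 10.1 Ω
X_C = 1/(ωC) = 49.4 Ω
Parallel: admittances add. Y = 1/R + 1/(jωL) + jωC
Y = (0.0164 − j0.0790) S
|Y| = 0.0806 S → |Z| = 1/|Y| = 12.4 Ω, ∠Z = −∠Y = 78.3°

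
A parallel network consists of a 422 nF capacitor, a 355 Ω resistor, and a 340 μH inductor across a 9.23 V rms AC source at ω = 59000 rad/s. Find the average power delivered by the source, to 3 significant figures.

X_L = ωL = 20.1 Ω
X_C = 1/(ωC) = 40.2 Ω
Parallel: admittances add. Y = 1/R + 1/(jωL) + jωC
Y = (0.00282 − j0.0250) S
|Y| = 0.0251 S → |Z| = 1/|Y| = 39.8 Ω, ∠Z = −∠Y = 83.6°
I = V/|Z| = 232 mA
P = VI cos φ = 9.23 × 0.232 × cos(83.6°) = 240 mW

240 mW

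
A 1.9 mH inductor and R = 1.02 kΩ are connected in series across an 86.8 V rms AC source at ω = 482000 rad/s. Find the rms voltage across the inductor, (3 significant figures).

58.0 V

X_L = ωL = 916 Ω
Z = 1020 + j916 Ω
|Z| = √(1020² + 916²) = 1370 Ω
I = V/|Z| = 63.3 mA
V_L = I·|Z_L| = 0.0633 × 916 = 58.0 V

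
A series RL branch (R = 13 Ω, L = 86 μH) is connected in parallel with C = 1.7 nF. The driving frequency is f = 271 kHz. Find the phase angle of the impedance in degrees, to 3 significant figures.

ω = 2πf = 1.703e+06 rad/s
X_L = ωL = 146 Ω
X_C = 1/(ωC) = 345 Ω
Branch 1 (R+jX_L): Z₁ = 13.0 + j146 Ω, |Z₁| = 147 Ω
Branch 2 (−jX_C): Z₂ = −j345 Ω
Parallel: Z = Z₁Z₂/(Z₁+Z₂), |Z| = 255 Ω, ∠Z = 81.2°

81.2°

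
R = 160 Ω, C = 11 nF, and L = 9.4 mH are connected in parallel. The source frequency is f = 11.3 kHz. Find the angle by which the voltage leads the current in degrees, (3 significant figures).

ω = 2πf = 71000 rad/s
X_L = ωL = 667 Ω
X_C = 1/(ωC) = 1280 Ω
Parallel: admittances add. Y = 1/R + 1/(jωL) + jωC
Y = (0.00625 − j0.000717) S
|Y| = 0.00629 S → |Z| = 1/|Y| = 159 Ω, ∠Z = −∠Y = 6.55°

6.55°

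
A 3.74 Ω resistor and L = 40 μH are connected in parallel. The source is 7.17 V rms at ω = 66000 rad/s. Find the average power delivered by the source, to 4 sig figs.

13.75 W

X_L = ωL = 2.640 Ω
Parallel: admittances add. Y = 1/R + 1/(jωL)
Y = (0.2674 − j0.3788) S
|Y| = 0.4637 S → |Z| = 1/|Y| = 2.157 Ω, ∠Z = −∠Y = 54.78°
I = V/|Z| = 3.324 A
P = VI cos φ = 7.17 × 3.324 × cos(54.78°) = 13.75 W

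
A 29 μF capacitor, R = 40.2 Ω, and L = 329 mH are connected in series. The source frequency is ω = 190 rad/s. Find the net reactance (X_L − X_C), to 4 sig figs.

X_L = ωL = 62.51 Ω
X_C = 1/(ωC) = 181.5 Ω
X = 62.51 − 181.5 = -119.0 Ω

-119.0 Ω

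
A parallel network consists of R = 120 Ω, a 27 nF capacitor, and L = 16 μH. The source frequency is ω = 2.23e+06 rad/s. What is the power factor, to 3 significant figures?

0.251

X_L = ωL = 35.7 Ω
X_C = 1/(ωC) = 16.6 Ω
Parallel: admittances add. Y = 1/R + 1/(jωL) + jωC
Y = (0.00833 + j0.0322) S
|Y| = 0.0332 S → |Z| = 1/|Y| = 30.1 Ω, ∠Z = −∠Y = -75.5°
cos φ = cos(-75.5°) = 0.251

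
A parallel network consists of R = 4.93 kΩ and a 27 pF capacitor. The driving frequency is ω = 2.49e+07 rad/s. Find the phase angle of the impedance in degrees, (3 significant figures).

X_C = 1/(ωC) = 1490 Ω
Parallel: admittances add. Y = 1/R + jωC
Y = (0.000203 + j0.000672) S
|Y| = 0.000702 S → |Z| = 1/|Y| = 1420 Ω, ∠Z = −∠Y = -73.2°

-73.2°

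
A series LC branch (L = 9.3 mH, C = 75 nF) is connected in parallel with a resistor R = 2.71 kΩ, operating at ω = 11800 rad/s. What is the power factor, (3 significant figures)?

X_L = ωL = 110 Ω
X_C = 1/(ωC) = 1130 Ω
Branch 1: Z₁ = R = 2710 Ω
Branch 2 (series LC): Z₂ = j(X_L − X_C) = −j1020 Ω
Parallel: Z = Z₁Z₂/(Z₁+Z₂), |Z| = 955 Ω, ∠Z = -69.4°
cos φ = cos(-69.4°) = 0.352

0.352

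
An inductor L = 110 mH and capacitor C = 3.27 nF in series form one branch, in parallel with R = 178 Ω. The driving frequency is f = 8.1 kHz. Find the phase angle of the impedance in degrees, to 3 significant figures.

ω = 2πf = 50890 rad/s
X_L = ωL = 5600 Ω
X_C = 1/(ωC) = 6010 Ω
Branch 1: Z₁ = R = 178 Ω
Branch 2 (series LC): Z₂ = j(X_L − X_C) = −j410 Ω
Parallel: Z = Z₁Z₂/(Z₁+Z₂), |Z| = 163 Ω, ∠Z = -23.4°

-23.4°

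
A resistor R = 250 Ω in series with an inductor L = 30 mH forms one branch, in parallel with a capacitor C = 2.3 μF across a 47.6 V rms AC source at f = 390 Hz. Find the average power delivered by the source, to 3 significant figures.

8.34 W

ω = 2πf = 2450 rad/s
X_L = ωL = 73.5 Ω
X_C = 1/(ωC) = 177 Ω
Branch 1 (R+jX_L): Z₁ = 250 + j73.5 Ω, |Z₁| = 261 Ω
Branch 2 (−jX_C): Z₂ = −j177 Ω
Parallel: Z = Z₁Z₂/(Z₁+Z₂), |Z| = 171 Ω, ∠Z = -51.0°
I = V/|Z| = 279 mA
P = VI cos φ = 47.6 × 0.279 × cos(-51.0°) = 8.34 W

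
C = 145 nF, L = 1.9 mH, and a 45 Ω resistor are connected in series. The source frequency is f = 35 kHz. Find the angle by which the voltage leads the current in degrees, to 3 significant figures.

83.4°

ω = 2πf = 219900 rad/s
X_L = ωL = 418 Ω
X_C = 1/(ωC) = 31.4 Ω
Net reactance X = X_L − X_C = 386 Ω
Z = 45.0 + j386 Ω
|Z| = √(45.0² + 386²) = 389 Ω
∠Z = arctan(386/45.0) = 83.4°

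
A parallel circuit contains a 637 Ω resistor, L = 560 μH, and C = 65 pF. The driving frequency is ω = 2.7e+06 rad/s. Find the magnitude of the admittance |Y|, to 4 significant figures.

X_L = ωL = 1512 Ω
X_C = 1/(ωC) = 5698 Ω
Parallel: admittances add. Y = 1/R + 1/(jωL) + jωC
Y = (0.001570 − j0.0004859) S
|Y| = 0.001643 S → |Z| = 1/|Y| = 608.5 Ω, ∠Z = −∠Y = 17.20°

1.643 mS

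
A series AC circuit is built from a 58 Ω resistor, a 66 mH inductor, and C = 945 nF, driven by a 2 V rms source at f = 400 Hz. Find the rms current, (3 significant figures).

7.64 mA

ω = 2πf = 2513 rad/s
X_L = ωL = 166 Ω
X_C = 1/(ωC) = 421 Ω
Net reactance X = X_L − X_C = -255 Ω
Z = 58.0 − j255 Ω
|Z| = √(58.0² + 255²) = 262 Ω
I = V/|Z| = 2/262 = 7.64 mA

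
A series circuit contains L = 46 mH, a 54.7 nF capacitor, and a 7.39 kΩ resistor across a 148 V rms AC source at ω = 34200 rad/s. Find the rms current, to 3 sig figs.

19.8 mA

X_L = ωL = 1570 Ω
X_C = 1/(ωC) = 535 Ω
Net reactance X = X_L − X_C = 1040 Ω
Z = 7390 + j1040 Ω
|Z| = √(7390² + 1040²) = 7460 Ω
I = V/|Z| = 148/7460 = 19.8 mA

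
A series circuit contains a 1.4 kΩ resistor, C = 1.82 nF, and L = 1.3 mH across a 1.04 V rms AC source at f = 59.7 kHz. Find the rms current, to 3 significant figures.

609 μA

ω = 2πf = 375100 rad/s
X_L = ωL = 488 Ω
X_C = 1/(ωC) = 1460 Ω
Net reactance X = X_L − X_C = -977 Ω
Z = 1400 − j977 Ω
|Z| = √(1400² + 977²) = 1710 Ω
I = V/|Z| = 1.04/1710 = 609 μA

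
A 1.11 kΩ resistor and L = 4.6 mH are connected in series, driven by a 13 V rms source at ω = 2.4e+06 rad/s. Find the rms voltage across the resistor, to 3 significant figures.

1.30 V

X_L = ωL = 11000 Ω
Z = 1110 + j11000 Ω
|Z| = √(1110² + 11000²) = 11100 Ω
I = V/|Z| = 1.17 mA
V_R = I·|Z_R| = 0.00117 × 1110 = 1.30 V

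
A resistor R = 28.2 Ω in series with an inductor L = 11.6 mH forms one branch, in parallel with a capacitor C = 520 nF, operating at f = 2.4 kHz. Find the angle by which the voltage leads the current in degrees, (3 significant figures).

ω = 2πf = 15080 rad/s
X_L = ωL = 175 Ω
X_C = 1/(ωC) = 128 Ω
Branch 1 (R+jX_L): Z₁ = 28.2 + j175 Ω, |Z₁| = 177 Ω
Branch 2 (−jX_C): Z₂ = −j128 Ω
Parallel: Z = Z₁Z₂/(Z₁+Z₂), |Z| = 410 Ω, ∠Z = -68.4°

-68.4°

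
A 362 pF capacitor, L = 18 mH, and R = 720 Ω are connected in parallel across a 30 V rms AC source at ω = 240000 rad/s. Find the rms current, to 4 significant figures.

X_L = ωL = 4320 Ω
X_C = 1/(ωC) = 11510 Ω
Parallel: admittances add. Y = 1/R + 1/(jωL) + jωC
Y = (0.001389 − j0.0001446) S
|Y| = 0.001396 S → |Z| = 1/|Y| = 716.1 Ω, ∠Z = −∠Y = 5.944°
I = V/|Z| = 30/716.1 = 41.89 mA

41.89 mA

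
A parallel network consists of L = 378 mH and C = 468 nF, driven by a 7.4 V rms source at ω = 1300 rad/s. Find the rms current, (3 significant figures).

X_L = ωL = 491 Ω
X_C = 1/(ωC) = 1640 Ω
Parallel: admittances add. Y = 1/(jωL) + jωC
Y = (0 − j0.00143) S
|Y| = 0.00143 S → |Z| = 1/|Y| = 701 Ω, ∠Z = −∠Y = 90.0°
I = V/|Z| = 7.4/701 = 10.6 mA

10.6 mA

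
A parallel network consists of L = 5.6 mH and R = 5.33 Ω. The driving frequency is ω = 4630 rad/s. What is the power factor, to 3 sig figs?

X_L = ωL = 25.9 Ω
Parallel: admittances add. Y = 1/R + 1/(jωL)
Y = (0.188 − j0.0386) S
|Y| = 0.192 S → |Z| = 1/|Y| = 5.22 Ω, ∠Z = −∠Y = 11.6°
cos φ = cos(11.6°) = 0.980

0.980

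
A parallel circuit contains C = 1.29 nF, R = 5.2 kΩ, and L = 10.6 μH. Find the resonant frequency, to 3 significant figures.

ω₀ = 1/√(LC) = 1/√(1.06e-05 × 1.29e-09) = 8.552e+06 rad/s
f₀ = ω₀/(2π) = 1.36 MHz

1.36 MHz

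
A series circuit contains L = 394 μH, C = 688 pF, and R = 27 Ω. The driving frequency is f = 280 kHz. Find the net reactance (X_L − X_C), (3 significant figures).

ω = 2πf = 1.759e+06 rad/s
X_L = ωL = 693 Ω
X_C = 1/(ωC) = 826 Ω
X = 693 − 826 = -133 Ω

-133 Ω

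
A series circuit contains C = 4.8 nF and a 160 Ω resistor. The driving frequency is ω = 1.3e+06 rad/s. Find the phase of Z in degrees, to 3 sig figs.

X_C = 1/(ωC) = 160 Ω
Z = 160 − j160 Ω
|Z| = √(160² + 160²) = 226 Ω
∠Z = arctan(-160/160) = -45.0°

-45.0°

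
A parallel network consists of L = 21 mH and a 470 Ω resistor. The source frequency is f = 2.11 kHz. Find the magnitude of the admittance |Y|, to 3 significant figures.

ω = 2πf = 13260 rad/s
X_L = ωL = 278 Ω
Parallel: admittances add. Y = 1/R + 1/(jωL)
Y = (0.00213 − j0.00359) S
|Y| = 0.00417 S → |Z| = 1/|Y| = 240 Ω, ∠Z = −∠Y = 59.4°

4.17 mS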